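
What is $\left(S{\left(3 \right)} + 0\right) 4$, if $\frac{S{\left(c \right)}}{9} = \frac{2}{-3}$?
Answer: $-24$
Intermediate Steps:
$S{\left(c \right)} = -6$ ($S{\left(c \right)} = 9 \frac{2}{-3} = 9 \cdot 2 \left(- \frac{1}{3}\right) = 9 \left(- \frac{2}{3}\right) = -6$)
$\left(S{\left(3 \right)} + 0\right) 4 = \left(-6 + 0\right) 4 = \left(-6\right) 4 = -24$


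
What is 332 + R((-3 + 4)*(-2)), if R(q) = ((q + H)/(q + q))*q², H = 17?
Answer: 317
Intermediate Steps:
R(q) = q*(17 + q)/2 (R(q) = ((q + 17)/(q + q))*q² = ((17 + q)/((2*q)))*q² = ((17 + q)*(1/(2*q)))*q² = ((17 + q)/(2*q))*q² = q*(17 + q)/2)
332 + R((-3 + 4)*(-2)) = 332 + ((-3 + 4)*(-2))*(17 + (-3 + 4)*(-2))/2 = 332 + (1*(-2))*(17 + 1*(-2))/2 = 332 + (½)*(-2)*(17 - 2) = 332 + (½)*(-2)*15 = 332 - 15 = 317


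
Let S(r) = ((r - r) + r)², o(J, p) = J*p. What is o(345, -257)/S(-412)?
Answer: -88665/169744 ≈ -0.52235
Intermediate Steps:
S(r) = r² (S(r) = (0 + r)² = r²)
o(345, -257)/S(-412) = (345*(-257))/((-412)²) = -88665/169744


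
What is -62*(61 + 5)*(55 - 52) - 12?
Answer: -12288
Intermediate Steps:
-62*(61 + 5)*(55 - 52) - 12 = -4092*3 - 12 = -62*198 - 12 = -12276 - 12 = -12288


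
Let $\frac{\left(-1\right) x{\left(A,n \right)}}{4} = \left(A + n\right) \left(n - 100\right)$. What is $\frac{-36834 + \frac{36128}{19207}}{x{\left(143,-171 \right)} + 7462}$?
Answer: $\frac{70743451}{43964823} \approx 1.6091$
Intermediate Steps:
$x{\left(A,n \right)} = - 4 \left(-100 + n\right) \left(A + n\right)$ ($x{\left(A,n \right)} = - 4 \left(A + n\right) \left(n - 100\right) = - 4 \left(A + n\right) \left(-100 + n\right) = - 4 \left(-100 + n\right) \left(A + n\right)$)
$\frac{-36834 + \frac{36128}{19207}}{x{\left(143,-171 \right)} + 7462} = \frac{-36834 + \frac{36128}{19207}}{\left(- 4 \left(-171\right)^{2} + 400 \cdot 143 + 400 \left(-171\right) - 572 \left(-171\right)\right) + 7462} = \frac{-36834 + 36128 \cdot \frac{1}{19207}}{\left(\left(-4\right) 29241 + 57200 - 68400 + 97812\right) + 7462} = \frac{-36834 + \frac{36128}{19207}}{\left(-116964 + 57200 - 68400 + 97812\right) + 7462} = - \frac{707434510}{19207 \left(-30352 + 7462\right)} = - \frac{707434510}{19207 \left(-22890\right)} = \left(- \frac{707434510}{19207}\right) \left(- \frac{1}{22890}\right) = \frac{70743451}{43964823}$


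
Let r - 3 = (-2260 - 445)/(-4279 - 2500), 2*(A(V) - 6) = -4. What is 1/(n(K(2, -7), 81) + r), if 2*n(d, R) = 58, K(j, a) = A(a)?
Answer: 6779/219633 ≈ 0.030865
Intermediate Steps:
A(V) = 4 (A(V) = 6 + (1/2)*(-4) = 6 - 2 = 4)
K(j, a) = 4
n(d, R) = 29 (n(d, R) = (1/2)*58 = 29)
r = 23042/6779 (r = 3 + (-2260 - 445)/(-4279 - 2500) = 3 - 2705/(-6779) = 3 - 2705*(-1/6779) = 3 + 2705/6779 = 23042/6779 ≈ 3.3990)
1/(n(K(2, -7), 81) + r) = 1/(29 + 23042/6779) = 1/(219633/6779) = 6779/219633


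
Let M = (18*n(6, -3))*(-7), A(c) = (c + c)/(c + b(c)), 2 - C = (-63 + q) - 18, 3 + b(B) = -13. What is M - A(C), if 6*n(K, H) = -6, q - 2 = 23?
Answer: 2588/21 ≈ 123.24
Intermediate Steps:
q = 25 (q = 2 + 23 = 25)
b(B) = -16 (b(B) = -3 - 13 = -16)
n(K, H) = -1 (n(K, H) = (⅙)*(-6) = -1)
C = 58 (C = 2 - ((-63 + 25) - 18) = 2 - (-38 - 18) = 2 - 1*(-56) = 2 + 56 = 58)
A(c) = 2*c/(-16 + c) (A(c) = (c + c)/(c - 16) = (2*c)/(-16 + c) = 2*c/(-16 + c))
M = 126 (M = (18*(-1))*(-7) = -18*(-7) = 126)
M - A(C) = 126 - 2*58/(-16 + 58) = 126 - 2*58/42 = 126 - 1*58/21 = 126 - 58/21 = 2588/21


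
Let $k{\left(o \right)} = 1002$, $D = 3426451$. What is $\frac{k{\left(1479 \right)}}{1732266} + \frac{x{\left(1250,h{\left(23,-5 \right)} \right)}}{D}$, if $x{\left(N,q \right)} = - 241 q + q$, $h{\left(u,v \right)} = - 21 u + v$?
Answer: $\frac{34386049637}{989254094661} \approx 0.03476$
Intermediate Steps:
$h{\left(u,v \right)} = v - 21 u$
$x{\left(N,q \right)} = - 240 q$
$\frac{k{\left(1479 \right)}}{1732266} + \frac{x{\left(1250,h{\left(23,-5 \right)} \right)}}{D} = \frac{1002}{1732266} + \frac{\left(-240\right) \left(-5 - 483\right)}{3426451} = 1002 \cdot \frac{1}{1732266} + - 240 \left(-5 - 483\right) \frac{1}{3426451} = \frac{167}{288711} + \left(-240\right) \left(-488\right) \frac{1}{3426451} = \frac{167}{288711} + 117120 \cdot \frac{1}{3426451} = \frac{167}{288711} + \frac{117120}{3426451} = \frac{34386049637}{989254094661}$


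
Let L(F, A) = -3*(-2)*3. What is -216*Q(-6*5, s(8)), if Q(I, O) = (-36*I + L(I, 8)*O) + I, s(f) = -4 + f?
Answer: -242352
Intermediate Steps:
L(F, A) = 18 (L(F, A) = 6*3 = 18)
Q(I, O) = -35*I + 18*O (Q(I, O) = (-36*I + 18*O) + I = -35*I + 18*O)
-216*Q(-6*5, s(8)) = -216*(-(-210)*5 + 18*(-4 + 8)) = -216*(-35*(-30) + 18*4) = -216*(1050 + 72) = -216*1122 = -242352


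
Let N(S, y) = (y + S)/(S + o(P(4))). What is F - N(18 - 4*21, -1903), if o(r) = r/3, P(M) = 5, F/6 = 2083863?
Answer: 2413107447/193 ≈ 1.2503e+7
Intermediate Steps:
F = 12503178 (F = 6*2083863 = 12503178)
o(r) = r/3 (o(r) = r*(1/3) = r/3)
N(S, y) = (S + y)/(5/3 + S) (N(S, y) = (y + S)/(S + (1/3)*5) = (S + y)/(S + 5/3) = (S + y)/(5/3 + S))
F - N(18 - 4*21, -1903) = 12503178 - 3*((18 - 4*21) - 1903)/(5 + 3*(18 - 4*21)) = 12503178 - 3*((18 - 84) - 1903)/(5 + 3*(18 - 84)) = 12503178 - 3*(-66 - 1903)/(5 + 3*(-66)) = 12503178 - 3*(-1969)/(5 - 198) = 12503178 - 3*(-1969)/(-193) = 12503178 - 3*(-1)*(-1969)/193 = 12503178 - 1*5907/193 = 12503178 - 5907/193 = 2413107447/193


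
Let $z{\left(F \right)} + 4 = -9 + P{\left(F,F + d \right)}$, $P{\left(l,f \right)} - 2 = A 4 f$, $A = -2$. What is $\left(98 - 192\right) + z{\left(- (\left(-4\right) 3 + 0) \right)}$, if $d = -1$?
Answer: $-193$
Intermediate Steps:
$P{\left(l,f \right)} = 2 - 8 f$ ($P{\left(l,f \right)} = 2 + \left(-2\right) 4 f = 2 - 8 f$)
$z{\left(F \right)} = -3 - 8 F$ ($z{\left(F \right)} = -4 - \left(7 + 8 \left(F - 1\right)\right) = -4 - \left(7 + 8 \left(-1 + F\right)\right) = -4 + \left(-9 + \left(2 - \left(-8 + 8 F\right)\right)\right) = -4 - \left(-1 + 8 F\right) = -3 - 8 F$)
$\left(98 - 192\right) + z{\left(- (\left(-4\right) 3 + 0) \right)} = \left(98 - 192\right) - \left(3 + 8 \left(- (\left(-4\right) 3 + 0)\right)\right) = -94 - \left(3 + 8 \left(- (-12 + 0)\right)\right) = -94 - \left(3 + 8 \left(\left(-1\right) \left(-12\right)\right)\right) = -94 - 99 = -193$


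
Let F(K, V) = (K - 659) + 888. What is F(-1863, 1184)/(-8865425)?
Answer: 1634/8865425 ≈ 0.00018431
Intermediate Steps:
F(K, V) = 229 + K (F(K, V) = (-659 + K) + 888 = 229 + K)
F(-1863, 1184)/(-8865425) = (229 - 1863)/(-8865425) = -1634*(-1/8865425) = 1634/8865425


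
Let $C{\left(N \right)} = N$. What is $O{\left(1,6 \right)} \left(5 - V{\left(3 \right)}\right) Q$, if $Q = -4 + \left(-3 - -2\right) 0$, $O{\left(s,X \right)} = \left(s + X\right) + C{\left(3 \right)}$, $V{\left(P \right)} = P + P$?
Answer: $40$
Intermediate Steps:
$V{\left(P \right)} = 2 P$
$O{\left(s,X \right)} = 3 + X + s$ ($O{\left(s,X \right)} = \left(s + X\right) + 3 = \left(X + s\right) + 3 = 3 + X + s$)
$Q = -4$ ($Q = -4 + \left(-3 + 2\right) 0 = -4 - 0 = -4 + 0 = -4$)
$O{\left(1,6 \right)} \left(5 - V{\left(3 \right)}\right) Q = \left(3 + 6 + 1\right) \left(5 - 2 \cdot 3\right) \left(-4\right) = 10 \left(5 - 6\right) \left(-4\right) = 10 \left(-1\right) \left(-4\right) = \left(-10\right) \left(-4\right) = 40$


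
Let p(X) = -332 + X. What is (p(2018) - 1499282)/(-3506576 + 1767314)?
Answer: 748798/869631 ≈ 0.86105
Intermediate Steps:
(p(2018) - 1499282)/(-3506576 + 1767314) = ((-332 + 2018) - 1499282)/(-3506576 + 1767314) = (1686 - 1499282)/(-1739262) = -1497596*(-1/1739262) = 748798/869631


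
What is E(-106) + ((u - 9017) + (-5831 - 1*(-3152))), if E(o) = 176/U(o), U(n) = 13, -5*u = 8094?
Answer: -864582/65 ≈ -13301.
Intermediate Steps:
u = -8094/5 (u = -1/5*8094 = -8094/5 ≈ -1618.8)
E(o) = 176/13
E(-106) + ((u - 9017) + (-5831 - 1*(-3152))) = 176/13 + ((-8094/5 - 9017) + (-5831 - 1*(-3152))) = 176/13 + (-53179/5 + (-5831 + 3152)) = 176/13 + (-53179/5 - 2679) = 176/13 - 66574/5 = -864582/65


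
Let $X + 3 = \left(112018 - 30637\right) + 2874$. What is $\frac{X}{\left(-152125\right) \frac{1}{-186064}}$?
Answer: $\frac{15676264128}{152125} \approx 1.0305 \cdot 10^{5}$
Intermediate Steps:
$X = 84252$ ($X = -3 + \left(\left(112018 - 30637\right) + 2874\right) = -3 + \left(81381 + 2874\right) = -3 + 84255 = 84252$)
$\frac{X}{\left(-152125\right) \frac{1}{-186064}} = \frac{84252}{\left(-152125\right) \frac{1}{-186064}} = \frac{84252}{\left(-152125\right) \left(- \frac{1}{186064}\right)} = \frac{84252}{\frac{152125}{186064}} = 84252 \cdot \frac{186064}{152125} = \frac{15676264128}{152125}$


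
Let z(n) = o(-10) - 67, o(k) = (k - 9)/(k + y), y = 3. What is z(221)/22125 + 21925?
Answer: 45275119/2065 ≈ 21925.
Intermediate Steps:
o(k) = (-9 + k)/(3 + k) (o(k) = (k - 9)/(k + 3) = (-9 + k)/(3 + k))
z(n) = -450/7 (z(n) = (-9 - 10)/(3 - 10) - 67 = -19/(-7) - 67 = -1/7*(-19) - 67 = 19/7 - 67 = -450/7)
z(221)/22125 + 21925 = -450/7/22125 + 21925 = -450/7*1/22125 + 21925 = -6/2065 + 21925 = 45275119/2065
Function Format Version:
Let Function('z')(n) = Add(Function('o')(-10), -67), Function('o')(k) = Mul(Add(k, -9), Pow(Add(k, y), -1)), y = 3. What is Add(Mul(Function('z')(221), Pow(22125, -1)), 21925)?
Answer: Rational(45275119, 2065) ≈ 21925.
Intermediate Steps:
Function('o')(k) = Mul(Pow(Add(3, k), -1), Add(-9, k)) (Function('o')(k) = Mul(Add(k, -9), Pow(Add(k, 3), -1)) = Mul(Add(-9, k), Pow(Add(3, k), -1)) = Mul(Pow(Add(3, k), -1), Add(-9, k)))
Function('z')(n) = Rational(-450, 7) (Function('z')(n) = Add(Mul(Pow(Add(3, -10), -1), Add(-9, -10)), -67) = Add(Mul(Pow(-7, -1), -19), -67) = Add(Mul(Rational(-1, 7), -19), -67) = Add(Rational(19, 7), -67) = Rational(-450, 7))
Add(Mul(Function('z')(221), Pow(22125, -1)), 21925) = Add(Mul(Rational(-450, 7), Pow(22125, -1)), 21925) = Add(Mul(Rational(-450, 7), Rational(1, 22125)), 21925) = Add(Rational(-6, 2065), 21925) = Rational(45275119, 2065)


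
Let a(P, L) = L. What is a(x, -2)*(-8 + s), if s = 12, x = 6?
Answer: -8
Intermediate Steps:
a(x, -2)*(-8 + s) = -2*(-8 + 12) = -2*4 = -8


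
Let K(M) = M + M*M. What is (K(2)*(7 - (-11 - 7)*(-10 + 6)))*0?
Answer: 0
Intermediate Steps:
K(M) = M + M²
(K(2)*(7 - (-11 - 7)*(-10 + 6)))*0 = ((2*(1 + 2))*(7 - (-11 - 7)*(-10 + 6)))*0 = ((2*3)*(7 - (-18)*(-4)))*0 = (6*(7 - 1*72))*0 = (6*(7 - 72))*0 = (6*(-65))*0 = -390*0 = 0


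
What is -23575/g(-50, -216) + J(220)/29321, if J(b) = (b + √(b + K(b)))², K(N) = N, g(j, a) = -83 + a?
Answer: 30688945/381173 + 880*√110/29321 ≈ 80.827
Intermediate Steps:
J(b) = (b + √2*√b)² (J(b) = (b + √(b + b))² = (b + √(2*b))² = (b + √2*√b)²)
-23575/g(-50, -216) + J(220)/29321 = -23575/(-83 - 216) + (220 + √2*√220)²/29321 = -23575/(-299) + (220 + √2*(2*√55))²*(1/29321) = -23575*(-1/299) + (220 + 2*√110)²*(1/29321) = 1025/13 + (220 + 2*√110)²/29321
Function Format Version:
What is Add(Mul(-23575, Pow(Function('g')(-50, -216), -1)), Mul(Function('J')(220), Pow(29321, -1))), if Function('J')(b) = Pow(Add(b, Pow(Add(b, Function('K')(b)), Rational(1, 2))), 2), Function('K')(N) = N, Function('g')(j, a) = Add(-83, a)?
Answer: Add(Rational(30688945, 381173), Mul(Rational(880, 29321), Pow(110, Rational(1, 2)))) ≈ 80.827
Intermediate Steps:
Function('J')(b) = Pow(Add(b, Mul(Pow(2, Rational(1, 2)), Pow(b, Rational(1, 2)))), 2) (Function('J')(b) = Pow(Add(b, Pow(Add(b, b), Rational(1, 2))), 2) = Pow(Add(b, Pow(Mul(2, b), Rational(1, 2))), 2) = Pow(Add(b, Mul(Pow(2, Rational(1, 2)), Pow(b, Rational(1, 2)))), 2))
Add(Mul(-23575, Pow(Function('g')(-50, -216), -1)), Mul(Function('J')(220), Pow(29321, -1))) = Add(Mul(-23575, Pow(Add(-83, -216), -1)), Mul(Pow(Add(220, Mul(Pow(2, Rational(1, 2)), Pow(220, Rational(1, 2)))), 2), Pow(29321, -1))) = Add(Mul(-23575, Pow(-299, -1)), Mul(Pow(Add(220, Mul(Pow(2, Rational(1, 2)), Mul(2, Pow(55, Rational(1, 2))))), 2), Rational(1, 29321))) = Add(Mul(-23575, Rational(-1, 299)), Mul(Pow(Add(220, Mul(2, Pow(110, Rational(1, 2)))), 2), Rational(1, 29321))) = Add(Rational(1025, 13), Mul(Rational(1, 29321), Pow(Add(220, Mul(2, Pow(110, Rational(1, 2)))), 2)))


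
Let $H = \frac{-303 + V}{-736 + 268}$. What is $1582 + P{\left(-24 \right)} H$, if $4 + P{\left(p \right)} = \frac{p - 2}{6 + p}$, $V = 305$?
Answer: $\frac{3331715}{2106} \approx 1582.0$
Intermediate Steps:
$H = - \frac{1}{234}$ ($H = \frac{-303 + 305}{-736 + 268} = \frac{2}{-468} = 2 \left(- \frac{1}{468}\right) = - \frac{1}{234} \approx -0.0042735$)
$P{\left(p \right)} = -4 + \frac{-2 + p}{6 + p}$ ($P{\left(p \right)} = -4 + \frac{p - 2}{6 + p} = -4 + \frac{-2 + p}{6 + p}$)
$1582 + P{\left(-24 \right)} H = 1582 + \frac{-26 - -72}{6 - 24} \left(- \frac{1}{234}\right) = 1582 + \frac{-26 + 72}{-18} \left(- \frac{1}{234}\right) = 1582 + \left(- \frac{1}{18}\right) 46 \left(- \frac{1}{234}\right) = 1582 - - \frac{23}{2106} = 1582 + \frac{23}{2106} = \frac{3331715}{2106}$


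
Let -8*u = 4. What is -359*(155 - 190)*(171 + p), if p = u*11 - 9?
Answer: 3932845/2 ≈ 1.9664e+6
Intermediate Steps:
u = -½ (u = -⅛*4 = -½ ≈ -0.50000)
p = -29/2 (p = -½*11 - 9 = -11/2 - 9 = -29/2 ≈ -14.500)
-359*(155 - 190)*(171 + p) = -359*(155 - 190)*(171 - 29/2) = -(-12565)*313/2 = -359*(-10955/2) = 3932845/2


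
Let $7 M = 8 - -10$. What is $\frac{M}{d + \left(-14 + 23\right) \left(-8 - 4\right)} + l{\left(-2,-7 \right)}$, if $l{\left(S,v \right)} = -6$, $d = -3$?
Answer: $- \frac{1560}{259} \approx -6.0232$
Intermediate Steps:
$M = \frac{18}{7}$ ($M = \frac{8 - -10}{7} = \frac{8 + 10}{7} = \frac{1}{7} \cdot 18 = \frac{18}{7} \approx 2.5714$)
$\frac{M}{d + \left(-14 + 23\right) \left(-8 - 4\right)} + l{\left(-2,-7 \right)} = \frac{18}{7 \left(-3 + \left(-14 + 23\right) \left(-8 - 4\right)\right)} - 6 = \frac{18}{7 \left(-3 + 9 \left(-12\right)\right)} - 6 = \frac{18}{7 \left(-3 - 108\right)} - 6 = \frac{18}{7 \left(-111\right)} - 6 = \frac{18}{7} \left(- \frac{1}{111}\right) - 6 = - \frac{6}{259} - 6 = - \frac{1560}{259}$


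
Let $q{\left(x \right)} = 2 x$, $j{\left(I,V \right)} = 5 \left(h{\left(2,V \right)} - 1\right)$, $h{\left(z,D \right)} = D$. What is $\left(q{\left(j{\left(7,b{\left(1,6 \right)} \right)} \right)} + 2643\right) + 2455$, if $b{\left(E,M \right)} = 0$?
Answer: $5088$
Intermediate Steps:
$j{\left(I,V \right)} = -5 + 5 V$ ($j{\left(I,V \right)} = 5 \left(V - 1\right) = 5 \left(-1 + V\right) = -5 + 5 V$)
$\left(q{\left(j{\left(7,b{\left(1,6 \right)} \right)} \right)} + 2643\right) + 2455 = \left(2 \left(-5 + 5 \cdot 0\right) + 2643\right) + 2455 = \left(2 \left(-5 + 0\right) + 2643\right) + 2455 = \left(2 \left(-5\right) + 2643\right) + 2455 = \left(-10 + 2643\right) + 2455 = 2633 + 2455 = 5088$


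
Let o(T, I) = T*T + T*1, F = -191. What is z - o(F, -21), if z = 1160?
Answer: -35130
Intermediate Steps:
o(T, I) = T + T² (o(T, I) = T² + T = T + T²)
z - o(F, -21) = 1160 - (-191)*(1 - 191) = 1160 - (-191)*(-190) = 1160 - 1*36290 = 1160 - 36290 = -35130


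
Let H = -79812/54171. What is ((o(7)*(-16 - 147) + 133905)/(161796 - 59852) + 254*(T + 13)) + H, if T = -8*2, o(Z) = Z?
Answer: -116917211527/153400234 ≈ -762.17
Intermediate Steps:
H = -8868/6019 (H = -79812*1/54171 = -8868/6019 ≈ -1.4733)
T = -16
((o(7)*(-16 - 147) + 133905)/(161796 - 59852) + 254*(T + 13)) + H = ((7*(-16 - 147) + 133905)/(161796 - 59852) + 254*(-16 + 13)) - 8868/6019 = ((7*(-163) + 133905)/101944 + 254*(-3)) - 8868/6019 = ((-1141 + 133905)*(1/101944) - 762) - 8868/6019 = (132764*(1/101944) - 762) - 8868/6019 = (33191/25486 - 762) - 8868/6019 = -19387141/25486 - 8868/6019 = -116917211527/153400234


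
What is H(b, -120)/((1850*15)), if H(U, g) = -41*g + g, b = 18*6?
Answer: 32/185 ≈ 0.17297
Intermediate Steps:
b = 108
H(U, g) = -40*g
H(b, -120)/((1850*15)) = (-40*(-120))/((1850*15)) = 4800/27750 = 4800*(1/27750) = 32/185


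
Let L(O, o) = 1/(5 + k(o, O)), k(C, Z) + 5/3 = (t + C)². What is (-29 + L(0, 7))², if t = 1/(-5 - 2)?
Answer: 46014969121/54789604 ≈ 839.85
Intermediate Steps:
t = -⅐ (t = 1/(-7) = -⅐ ≈ -0.14286)
k(C, Z) = -5/3 + (-⅐ + C)²
L(O, o) = 1/(10/3 + (-1 + 7*o)²/49) (L(O, o) = 1/(5 + (-5/3 + (-1 + 7*o)²/49)) = 1/(10/3 + (-1 + 7*o)²/49))
(-29 + L(0, 7))² = (-29 + 147/(490 + 3*(-1 + 7*7)²))² = (-29 + 147/(490 + 3*(-1 + 49)²))² = (-29 + 147/(490 + 3*48²))² = (-29 + 147/(490 + 3*2304))² = (-29 + 147/(490 + 6912))² = (-29 + 147/7402)² = (-214511/7402)² = 46014969121/54789604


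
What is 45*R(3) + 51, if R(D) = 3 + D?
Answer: 321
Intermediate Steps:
45*R(3) + 51 = 45*(3 + 3) + 51 = 45*6 + 51 = 270 + 51 = 321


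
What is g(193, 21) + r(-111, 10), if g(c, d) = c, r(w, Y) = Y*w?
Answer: -917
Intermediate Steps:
g(193, 21) + r(-111, 10) = 193 + 10*(-111) = 193 - 1110 = -917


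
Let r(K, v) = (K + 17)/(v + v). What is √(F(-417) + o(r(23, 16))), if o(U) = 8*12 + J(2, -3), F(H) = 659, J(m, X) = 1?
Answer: 6*√21 ≈ 27.495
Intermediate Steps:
r(K, v) = (17 + K)/(2*v) (r(K, v) = (17 + K)/((2*v)) = (17 + K)*(1/(2*v)) = (17 + K)/(2*v))
o(U) = 97 (o(U) = 8*12 + 1 = 96 + 1 = 97)
√(F(-417) + o(r(23, 16))) = √(659 + 97) = √756 = 6*√21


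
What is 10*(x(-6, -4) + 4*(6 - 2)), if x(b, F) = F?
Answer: 120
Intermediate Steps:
10*(x(-6, -4) + 4*(6 - 2)) = 10*(-4 + 4*(6 - 2)) = 10*(-4 + 4*4) = 10*(-4 + 16) = 10*12 = 120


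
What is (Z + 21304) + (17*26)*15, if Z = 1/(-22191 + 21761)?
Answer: 12011619/430 ≈ 27934.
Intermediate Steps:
Z = -1/430 (Z = 1/(-430) = -1/430 ≈ -0.0023256)
(Z + 21304) + (17*26)*15 = (-1/430 + 21304) + (17*26)*15 = 9160719/430 + 442*15 = 9160719/430 + 6630 = 12011619/430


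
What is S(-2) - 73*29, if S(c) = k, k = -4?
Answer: -2121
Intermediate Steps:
S(c) = -4
S(-2) - 73*29 = -4 - 73*29 = -4 - 2117 = -2121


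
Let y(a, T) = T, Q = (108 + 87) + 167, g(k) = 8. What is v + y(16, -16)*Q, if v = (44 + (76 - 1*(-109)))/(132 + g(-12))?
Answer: -810651/140 ≈ -5790.4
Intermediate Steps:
Q = 362 (Q = 195 + 167 = 362)
v = 229/140 (v = (44 + (76 - 1*(-109)))/(132 + 8) = (44 + (76 + 109))/140 = (44 + 185)*(1/140) = 229*(1/140) = 229/140 ≈ 1.6357)
v + y(16, -16)*Q = 229/140 - 16*362 = 229/140 - 5792 = -810651/140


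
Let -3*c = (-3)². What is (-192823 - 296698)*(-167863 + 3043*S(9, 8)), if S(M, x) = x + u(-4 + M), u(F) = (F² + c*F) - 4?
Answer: 61317889981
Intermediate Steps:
c = -3 (c = -⅓*(-3)² = -⅓*9 = -3)
u(F) = -4 + F² - 3*F (u(F) = (F² - 3*F) - 4 = -4 + F² - 3*F)
S(M, x) = 8 + x + (-4 + M)² - 3*M (S(M, x) = x + (-4 + (-4 + M)² - 3*(-4 + M)) = x + (-4 + (-4 + M)² + (12 - 3*M)) = x + (8 + (-4 + M)² - 3*M) = 8 + x + (-4 + M)² - 3*M)
(-192823 - 296698)*(-167863 + 3043*S(9, 8)) = (-192823 - 296698)*(-167863 + 3043*(24 + 8 + 9² - 11*9)) = -489521*(-167863 + 3043*(24 + 8 + 81 - 99)) = -489521*(-167863 + 3043*14) = -489521*(-167863 + 42602) = -489521*(-125261) = 61317889981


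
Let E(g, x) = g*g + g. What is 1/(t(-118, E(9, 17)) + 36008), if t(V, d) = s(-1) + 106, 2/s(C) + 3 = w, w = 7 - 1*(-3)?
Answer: 7/252800 ≈ 2.7690e-5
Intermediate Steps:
w = 10 (w = 7 + 3 = 10)
s(C) = 2/7 (s(C) = 2/(-3 + 10) = 2/7)
E(g, x) = g + g² (E(g, x) = g² + g = g + g²)
t(V, d) = 744/7 (t(V, d) = 2/7 + 106 = 744/7)
1/(t(-118, E(9, 17)) + 36008) = 1/(744/7 + 36008) = 1/(252800/7) = 7/252800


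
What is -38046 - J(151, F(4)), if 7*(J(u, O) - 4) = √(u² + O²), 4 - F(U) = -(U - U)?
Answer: -38050 - √22817/7 ≈ -38072.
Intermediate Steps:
F(U) = 4 (F(U) = 4 - (-1)*(U - U) = 4 - (-1)*0 = 4 - 1*0 = 4 + 0 = 4)
J(u, O) = 4 + √(O² + u²)/7 (J(u, O) = 4 + √(u² + O²)/7 = 4 + √(O² + u²)/7)
-38046 - J(151, F(4)) = -38046 - (4 + √(4² + 151²)/7) = -38046 - (4 + √(16 + 22801)/7) = -38046 - (4 + √22817/7) = -38046 + (-4 - √22817/7) = -38050 - √22817/7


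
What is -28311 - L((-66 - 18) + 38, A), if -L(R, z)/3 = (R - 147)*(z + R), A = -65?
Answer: 35958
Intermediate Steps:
L(R, z) = -3*(-147 + R)*(R + z) (L(R, z) = -3*(R - 147)*(z + R) = -3*(-147 + R)*(R + z))
-28311 - L((-66 - 18) + 38, A) = -28311 - (-3*((-66 - 18) + 38)² + 441*((-66 - 18) + 38) + 441*(-65) - 3*((-66 - 18) + 38)*(-65)) = -28311 - (-3*(-84 + 38)² + 441*(-84 + 38) - 28665 - 3*(-84 + 38)*(-65)) = -28311 - (-3*(-46)² + 441*(-46) - 28665 - 3*(-46)*(-65)) = -28311 - (-3*2116 - 20286 - 28665 - 8970) = -28311 - (-6348 - 20286 - 28665 - 8970) = -28311 - 1*(-64269) = -28311 + 64269 = 35958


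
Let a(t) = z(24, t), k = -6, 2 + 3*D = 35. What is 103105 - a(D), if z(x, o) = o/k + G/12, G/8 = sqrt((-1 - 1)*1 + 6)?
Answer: 206211/2 ≈ 1.0311e+5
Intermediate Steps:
D = 11 (D = -2/3 + (1/3)*35 = -2/3 + 35/3 = 11)
G = 16 (G = 8*sqrt((-1 - 1)*1 + 6) = 8*sqrt(-2*1 + 6) = 8*sqrt(-2 + 6) = 8*sqrt(4) = 8*2 = 16)
z(x, o) = 4/3 - o/6 (z(x, o) = o/(-6) + 16/12 = o*(-1/6) + 16*(1/12) = -o/6 + 4/3 = 4/3 - o/6)
a(t) = 4/3 - t/6
103105 - a(D) = 103105 - (4/3 - 1/6*11) = 103105 - (4/3 - 11/6) = 103105 - 1*(-1/2) = 103105 + 1/2 = 206211/2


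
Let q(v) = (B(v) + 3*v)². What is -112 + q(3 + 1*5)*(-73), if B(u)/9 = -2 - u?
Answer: -318100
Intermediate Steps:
B(u) = -18 - 9*u (B(u) = 9*(-2 - u) = -18 - 9*u)
q(v) = (-18 - 6*v)² (q(v) = ((-18 - 9*v) + 3*v)² = (-18 - 6*v)²)
-112 + q(3 + 1*5)*(-73) = -112 + (36*(3 + (3 + 1*5))²)*(-73) = -112 + (36*(3 + (3 + 5))²)*(-73) = -112 + (36*(3 + 8)²)*(-73) = -112 + (36*11²)*(-73) = -112 + (36*121)*(-73) = -112 + 4356*(-73) = -112 - 317988 = -318100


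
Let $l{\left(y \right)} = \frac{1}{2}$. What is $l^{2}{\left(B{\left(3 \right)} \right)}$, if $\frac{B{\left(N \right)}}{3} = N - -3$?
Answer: $\frac{1}{4} \approx 0.25$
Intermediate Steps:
$B{\left(N \right)} = 9 + 3 N$ ($B{\left(N \right)} = 3 \left(N - -3\right) = 3 \left(N + 3\right) = 3 \left(3 + N\right) = 9 + 3 N$)
$l{\left(y \right)} = \frac{1}{2}$
$l^{2}{\left(B{\left(3 \right)} \right)} = \left(\frac{1}{2}\right)^{2} = \frac{1}{4}$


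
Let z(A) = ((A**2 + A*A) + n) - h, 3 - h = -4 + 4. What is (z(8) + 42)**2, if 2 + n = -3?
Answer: 26244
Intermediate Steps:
n = -5 (n = -2 - 3 = -5)
h = 3 (h = 3 - (-4 + 4) = 3 - 1*0 = 3 + 0 = 3)
z(A) = -8 + 2*A**2 (z(A) = ((A**2 + A*A) - 5) - 1*3 = ((A**2 + A**2) - 5) - 3 = (2*A**2 - 5) - 3 = (-5 + 2*A**2) - 3 = -8 + 2*A**2)
(z(8) + 42)**2 = ((-8 + 2*8**2) + 42)**2 = ((-8 + 2*64) + 42)**2 = ((-8 + 128) + 42)**2 = (120 + 42)**2 = 162**2 = 26244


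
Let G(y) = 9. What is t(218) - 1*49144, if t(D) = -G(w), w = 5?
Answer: -49153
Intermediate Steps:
t(D) = -9 (t(D) = -1*9 = -9)
t(218) - 1*49144 = -9 - 1*49144 = -9 - 49144 = -49153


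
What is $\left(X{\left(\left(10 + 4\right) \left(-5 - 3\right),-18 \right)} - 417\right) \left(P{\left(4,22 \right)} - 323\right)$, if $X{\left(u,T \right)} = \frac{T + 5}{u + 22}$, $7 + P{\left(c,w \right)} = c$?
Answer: $\frac{6115271}{45} \approx 1.359 \cdot 10^{5}$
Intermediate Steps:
$P{\left(c,w \right)} = -7 + c$
$X{\left(u,T \right)} = \frac{5 + T}{22 + u}$
$\left(X{\left(\left(10 + 4\right) \left(-5 - 3\right),-18 \right)} - 417\right) \left(P{\left(4,22 \right)} - 323\right) = \left(\frac{5 - 18}{22 + \left(10 + 4\right) \left(-5 - 3\right)} - 417\right) \left(\left(-7 + 4\right) - 323\right) = \left(\frac{1}{22 + 14 \left(-8\right)} \left(-13\right) - 417\right) \left(-3 - 323\right) = \left(\frac{1}{22 - 112} \left(-13\right) - 417\right) \left(-326\right) = \left(\frac{1}{-90} \left(-13\right) - 417\right) \left(-326\right) = \left(\left(- \frac{1}{90}\right) \left(-13\right) - 417\right) \left(-326\right) = \left(\frac{13}{90} - 417\right) \left(-326\right) = \left(- \frac{37517}{90}\right) \left(-326\right) = \frac{6115271}{45}$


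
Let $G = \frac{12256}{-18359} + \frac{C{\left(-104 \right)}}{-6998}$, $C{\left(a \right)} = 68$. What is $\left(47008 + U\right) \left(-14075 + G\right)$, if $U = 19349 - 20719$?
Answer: $- \frac{41265667042155950}{64238141} \approx -6.4239 \cdot 10^{8}$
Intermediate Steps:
$U = -1370$
$G = - \frac{43507950}{64238141}$ ($G = \frac{12256}{-18359} + \frac{68}{-6998} = 12256 \left(- \frac{1}{18359}\right) + 68 \left(- \frac{1}{6998}\right) = - \frac{12256}{18359} - \frac{34}{3499} = - \frac{43507950}{64238141} \approx -0.67729$)
$\left(47008 + U\right) \left(-14075 + G\right) = \left(47008 - 1370\right) \left(-14075 - \frac{43507950}{64238141}\right) = 45638 \left(- \frac{904195342525}{64238141}\right) = - \frac{41265667042155950}{64238141}$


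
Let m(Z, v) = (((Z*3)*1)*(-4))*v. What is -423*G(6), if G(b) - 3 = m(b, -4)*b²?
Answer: -4386933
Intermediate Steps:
m(Z, v) = -12*Z*v (m(Z, v) = (((3*Z)*1)*(-4))*v = ((3*Z)*(-4))*v = (-12*Z)*v = -12*Z*v)
G(b) = 3 + 48*b³ (G(b) = 3 + (-12*b*(-4))*b² = 3 + (48*b)*b² = 3 + 48*b³)
-423*G(6) = -423*(3 + 48*6³) = -423*(3 + 48*216) = -423*(3 + 10368) = -423*10371 = -4386933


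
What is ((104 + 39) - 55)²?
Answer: 7744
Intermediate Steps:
((104 + 39) - 55)² = (143 - 55)² = 88² = 7744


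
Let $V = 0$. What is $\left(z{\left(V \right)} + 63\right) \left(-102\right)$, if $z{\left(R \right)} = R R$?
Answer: $-6426$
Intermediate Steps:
$z{\left(R \right)} = R^{2}$
$\left(z{\left(V \right)} + 63\right) \left(-102\right) = \left(0^{2} + 63\right) \left(-102\right) = \left(0 + 63\right) \left(-102\right) = 63 \left(-102\right) = -6426$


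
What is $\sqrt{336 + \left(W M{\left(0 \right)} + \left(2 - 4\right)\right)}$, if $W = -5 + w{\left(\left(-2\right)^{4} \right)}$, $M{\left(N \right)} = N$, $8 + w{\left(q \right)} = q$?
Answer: $\sqrt{334} \approx 18.276$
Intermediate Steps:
$w{\left(q \right)} = -8 + q$
$W = 3$ ($W = -5 - \left(8 - \left(-2\right)^{4}\right) = -5 + \left(-8 + 16\right) = -5 + 8 = 3$)
$\sqrt{336 + \left(W M{\left(0 \right)} + \left(2 - 4\right)\right)} = \sqrt{336 + \left(3 \cdot 0 + \left(2 - 4\right)\right)} = \sqrt{336 + \left(0 + \left(2 - 4\right)\right)} = \sqrt{336 + \left(0 - 2\right)} = \sqrt{336 - 2} = \sqrt{334}$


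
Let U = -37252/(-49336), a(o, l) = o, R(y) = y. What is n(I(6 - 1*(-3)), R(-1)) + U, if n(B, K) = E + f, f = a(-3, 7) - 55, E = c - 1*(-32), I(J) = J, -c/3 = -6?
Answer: -89359/12334 ≈ -7.2449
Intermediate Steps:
c = 18 (c = -3*(-6) = 18)
U = 9313/12334 (U = -37252*(-1/49336) = 9313/12334 ≈ 0.75507)
E = 50 (E = 18 - 1*(-32) = 18 + 32 = 50)
f = -58 (f = -3 - 55 = -58)
n(B, K) = -8 (n(B, K) = 50 - 58 = -8)
n(I(6 - 1*(-3)), R(-1)) + U = -8 + 9313/12334 = -89359/12334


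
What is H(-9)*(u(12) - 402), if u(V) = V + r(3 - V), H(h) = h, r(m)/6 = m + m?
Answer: 4482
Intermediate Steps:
r(m) = 12*m (r(m) = 6*(m + m) = 6*(2*m) = 12*m)
u(V) = 36 - 11*V (u(V) = V + 12*(3 - V) = V + (36 - 12*V) = 36 - 11*V)
H(-9)*(u(12) - 402) = -9*((36 - 11*12) - 402) = -9*((36 - 132) - 402) = -9*(-96 - 402) = -9*(-498) = 4482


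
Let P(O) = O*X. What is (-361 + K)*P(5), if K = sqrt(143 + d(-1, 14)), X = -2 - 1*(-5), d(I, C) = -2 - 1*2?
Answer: -5415 + 15*sqrt(139) ≈ -5238.2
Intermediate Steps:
d(I, C) = -4 (d(I, C) = -2 - 2 = -4)
X = 3 (X = -2 + 5 = 3)
P(O) = 3*O (P(O) = O*3 = 3*O)
K = sqrt(139) (K = sqrt(143 - 4) = sqrt(139) ≈ 11.790)
(-361 + K)*P(5) = (-361 + sqrt(139))*(3*5) = (-361 + sqrt(139))*15 = -5415 + 15*sqrt(139)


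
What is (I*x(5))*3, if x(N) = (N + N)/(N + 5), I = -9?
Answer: -27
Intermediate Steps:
x(N) = 2*N/(5 + N) (x(N) = (2*N)/(5 + N) = 2*N/(5 + N))
(I*x(5))*3 = -18*5/(5 + 5)*3 = -18*5/10*3 = -9*1*3 = -9*3 = -27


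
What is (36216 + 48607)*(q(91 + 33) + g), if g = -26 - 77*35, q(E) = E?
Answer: -220285331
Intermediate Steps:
g = -2721 (g = -26 - 2695 = -2721)
(36216 + 48607)*(q(91 + 33) + g) = (36216 + 48607)*((91 + 33) - 2721) = 84823*(124 - 2721) = 84823*(-2597) = -220285331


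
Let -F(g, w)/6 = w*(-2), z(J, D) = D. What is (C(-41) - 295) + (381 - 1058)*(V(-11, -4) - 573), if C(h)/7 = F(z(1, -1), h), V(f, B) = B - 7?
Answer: 391629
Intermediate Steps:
V(f, B) = -7 + B
F(g, w) = 12*w (F(g, w) = -6*w*(-2) = -(-12)*w = 12*w)
C(h) = 84*h (C(h) = 7*(12*h) = 84*h)
(C(-41) - 295) + (381 - 1058)*(V(-11, -4) - 573) = (84*(-41) - 295) + (381 - 1058)*((-7 - 4) - 573) = (-3444 - 295) - 677*(-11 - 573) = -3739 - 677*(-584) = -3739 + 395368 = 391629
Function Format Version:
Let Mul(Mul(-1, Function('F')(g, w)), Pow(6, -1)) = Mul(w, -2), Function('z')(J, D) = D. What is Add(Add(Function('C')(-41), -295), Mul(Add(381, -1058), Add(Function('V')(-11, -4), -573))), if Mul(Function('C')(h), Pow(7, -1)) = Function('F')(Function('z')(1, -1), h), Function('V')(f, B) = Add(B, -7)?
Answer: 391629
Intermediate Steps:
Function('V')(f, B) = Add(-7, B)
Function('F')(g, w) = Mul(12, w) (Function('F')(g, w) = Mul(-6, Mul(w, -2)) = Mul(-6, Mul(-2, w)) = Mul(12, w))
Function('C')(h) = Mul(84, h) (Function('C')(h) = Mul(7, Mul(12, h)) = Mul(84, h))
Add(Add(Function('C')(-41), -295), Mul(Add(381, -1058), Add(Function('V')(-11, -4), -573))) = Add(Add(Mul(84, -41), -295), Mul(Add(381, -1058), Add(Add(-7, -4), -573))) = Add(Add(-3444, -295), Mul(-677, Add(-11, -573))) = Add(-3739, Mul(-677, -584)) = Add(-3739, 395368) = 391629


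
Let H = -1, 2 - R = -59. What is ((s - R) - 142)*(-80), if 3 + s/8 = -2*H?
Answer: 16880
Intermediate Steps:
R = 61 (R = 2 - 1*(-59) = 2 + 59 = 61)
s = -8 (s = -24 + 8*(-2*(-1)) = -24 + 8*2 = -24 + 16 = -8)
((s - R) - 142)*(-80) = ((-8 - 1*61) - 142)*(-80) = ((-8 - 61) - 142)*(-80) = (-69 - 142)*(-80) = -211*(-80) = 16880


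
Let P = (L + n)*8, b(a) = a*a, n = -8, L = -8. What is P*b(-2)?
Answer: -512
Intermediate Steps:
b(a) = a²
P = -128 (P = (-8 - 8)*8 = -16*8 = -128)
P*b(-2) = -128*(-2)² = -128*4 = -512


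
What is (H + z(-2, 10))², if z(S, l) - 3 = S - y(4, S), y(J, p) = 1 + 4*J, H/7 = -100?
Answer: 512656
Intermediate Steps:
H = -700 (H = 7*(-100) = -700)
z(S, l) = -14 + S (z(S, l) = 3 + (S - (1 + 4*4)) = 3 + (S - (1 + 16)) = 3 + (S - 1*17) = 3 + (S - 17) = 3 + (-17 + S) = -14 + S)
(H + z(-2, 10))² = (-700 + (-14 - 2))² = (-700 - 16)² = (-716)² = 512656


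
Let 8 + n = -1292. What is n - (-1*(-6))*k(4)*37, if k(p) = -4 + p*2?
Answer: -2188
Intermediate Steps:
k(p) = -4 + 2*p
n = -1300 (n = -8 - 1292 = -1300)
n - (-1*(-6))*k(4)*37 = -1300 - (-1*(-6))*(-4 + 2*4)*37 = -1300 - 6*(-4 + 8)*37 = -1300 - 6*4*37 = -1300 - 24*37 = -1300 - 1*888 = -1300 - 888 = -2188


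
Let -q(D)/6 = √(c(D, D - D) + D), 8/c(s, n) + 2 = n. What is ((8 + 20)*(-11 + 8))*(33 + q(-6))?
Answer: -2772 + 504*I*√10 ≈ -2772.0 + 1593.8*I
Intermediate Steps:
c(s, n) = 8/(-2 + n)
q(D) = -6*√(-4 + D) (q(D) = -6*√(8/(-2 + (D - D)) + D) = -6*√(8/(-2 + 0) + D) = -6*√(8/(-2) + D) = -6*√(8*(-½) + D) = -6*√(-4 + D))
((8 + 20)*(-11 + 8))*(33 + q(-6)) = ((8 + 20)*(-11 + 8))*(33 - 6*√(-4 - 6)) = (28*(-3))*(33 - 6*I*√10) = -84*(33 - 6*I*√10) = -2772 + 504*I*√10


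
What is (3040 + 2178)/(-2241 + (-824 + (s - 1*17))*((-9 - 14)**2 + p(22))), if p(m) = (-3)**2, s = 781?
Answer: -5218/34521 ≈ -0.15115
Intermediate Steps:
p(m) = 9
(3040 + 2178)/(-2241 + (-824 + (s - 1*17))*((-9 - 14)**2 + p(22))) = (3040 + 2178)/(-2241 + (-824 + (781 - 1*17))*((-9 - 14)**2 + 9)) = 5218/(-2241 + (-824 + (781 - 17))*((-23)**2 + 9)) = 5218/(-2241 + (-824 + 764)*(529 + 9)) = 5218/(-2241 - 60*538) = 5218/(-2241 - 32280) = 5218/(-34521) = 5218*(-1/34521) = -5218/34521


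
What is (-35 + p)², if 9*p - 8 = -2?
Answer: 10609/9 ≈ 1178.8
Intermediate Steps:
p = ⅔ (p = 8/9 + (⅑)*(-2) = 8/9 - 2/9 = ⅔ ≈ 0.66667)
(-35 + p)² = (-35 + ⅔)² = (-103/3)² = 10609/9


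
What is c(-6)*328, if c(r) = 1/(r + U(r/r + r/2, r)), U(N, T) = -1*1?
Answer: -328/7 ≈ -46.857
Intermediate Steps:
U(N, T) = -1
c(r) = 1/(-1 + r) (c(r) = 1/(r - 1) = 1/(-1 + r))
c(-6)*328 = 328/(-1 - 6) = 328/(-7) = -1/7*328 = -328/7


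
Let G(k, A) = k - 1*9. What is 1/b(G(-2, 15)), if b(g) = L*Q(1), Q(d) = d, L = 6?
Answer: ⅙ ≈ 0.16667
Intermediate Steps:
G(k, A) = -9 + k (G(k, A) = k - 9 = -9 + k)
b(g) = 6 (b(g) = 6*1 = 6)
1/b(G(-2, 15)) = 1/6 = ⅙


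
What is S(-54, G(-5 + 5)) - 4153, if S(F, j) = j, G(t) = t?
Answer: -4153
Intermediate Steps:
S(-54, G(-5 + 5)) - 4153 = (-5 + 5) - 4153 = 0 - 4153 = -4153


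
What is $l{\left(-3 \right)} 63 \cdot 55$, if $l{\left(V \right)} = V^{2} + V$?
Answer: $20790$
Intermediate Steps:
$l{\left(V \right)} = V + V^{2}$
$l{\left(-3 \right)} 63 \cdot 55 = - 3 \left(1 - 3\right) 63 \cdot 55 = \left(-3\right) \left(-2\right) 63 \cdot 55 = 6 \cdot 63 \cdot 55 = 378 \cdot 55 = 20790$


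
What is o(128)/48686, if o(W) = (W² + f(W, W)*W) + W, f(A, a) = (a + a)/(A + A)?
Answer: 8320/24343 ≈ 0.34178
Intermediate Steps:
f(A, a) = a/A (f(A, a) = (2*a)/((2*A)) = (2*a)*(1/(2*A)) = a/A)
o(W) = W² + 2*W (o(W) = (W² + (W/W)*W) + W = (W² + 1*W) + W = (W² + W) + W = (W + W²) + W = W² + 2*W)
o(128)/48686 = (128*(2 + 128))/48686 = (128*130)*(1/48686) = 16640*(1/48686) = 8320/24343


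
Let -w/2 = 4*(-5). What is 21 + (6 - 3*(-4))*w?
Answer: 741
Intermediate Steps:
w = 40 (w = -8*(-5) = -2*(-20) = 40)
21 + (6 - 3*(-4))*w = 21 + (6 - 3*(-4))*40 = 21 + (6 + 12)*40 = 21 + 18*40 = 21 + 720 = 741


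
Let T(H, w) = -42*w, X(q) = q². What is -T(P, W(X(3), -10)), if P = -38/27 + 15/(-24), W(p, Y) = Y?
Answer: -420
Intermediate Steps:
P = -439/216 (P = -38*1/27 + 15*(-1/24) = -38/27 - 5/8 = -439/216 ≈ -2.0324)
-T(P, W(X(3), -10)) = -(-42)*(-10) = -1*420 = -420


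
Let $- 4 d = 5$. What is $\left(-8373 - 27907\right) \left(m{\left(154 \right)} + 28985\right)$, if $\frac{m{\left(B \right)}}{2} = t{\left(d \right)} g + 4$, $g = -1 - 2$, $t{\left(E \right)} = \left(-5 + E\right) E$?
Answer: $-1050165415$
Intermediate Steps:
$d = - \frac{5}{4}$ ($d = \left(- \frac{1}{4}\right) 5 = - \frac{5}{4} \approx -1.25$)
$t{\left(E \right)} = E \left(-5 + E\right)$
$g = -3$ ($g = -1 - 2 = -3$)
$m{\left(B \right)} = - \frac{311}{8}$ ($m{\left(B \right)} = 2 \left(- \frac{5 \left(-5 - \frac{5}{4}\right)}{4} \left(-3\right) + 4\right) = 2 \left(\left(- \frac{5}{4}\right) \left(- \frac{25}{4}\right) \left(-3\right) + 4\right) = 2 \left(\frac{125}{16} \left(-3\right) + 4\right) = 2 \left(- \frac{375}{16} + 4\right) = 2 \left(- \frac{311}{16}\right) = - \frac{311}{8}$)
$\left(-8373 - 27907\right) \left(m{\left(154 \right)} + 28985\right) = \left(-8373 - 27907\right) \left(- \frac{311}{8} + 28985\right) = \left(-36280\right) \frac{231569}{8} = -1050165415$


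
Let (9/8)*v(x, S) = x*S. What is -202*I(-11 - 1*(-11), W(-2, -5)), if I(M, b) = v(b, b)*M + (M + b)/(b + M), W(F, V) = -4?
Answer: -202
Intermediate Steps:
v(x, S) = 8*S*x/9 (v(x, S) = 8*(x*S)/9 = 8*(S*x)/9 = 8*S*x/9)
I(M, b) = 1 + 8*M*b²/9 (I(M, b) = (8*b*b/9)*M + (M + b)/(b + M) = (8*b²/9)*M + (M + b)/(M + b) = 8*M*b²/9 + 1 = 1 + 8*M*b²/9)
-202*I(-11 - 1*(-11), W(-2, -5)) = -202*(1 + (8/9)*(-11 - 1*(-11))*(-4)²) = -202*(1 + (8/9)*(-11 + 11)*16) = -202*(1 + (8/9)*0*16) = -202*(1 + 0) = -202*1 = -202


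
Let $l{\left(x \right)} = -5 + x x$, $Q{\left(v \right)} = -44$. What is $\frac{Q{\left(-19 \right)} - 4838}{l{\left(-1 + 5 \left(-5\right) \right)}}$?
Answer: $- \frac{4882}{671} \approx -7.2757$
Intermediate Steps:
$l{\left(x \right)} = -5 + x^{2}$
$\frac{Q{\left(-19 \right)} - 4838}{l{\left(-1 + 5 \left(-5\right) \right)}} = \frac{-44 - 4838}{-5 + \left(-1 + 5 \left(-5\right)\right)^{2}} = - \frac{4882}{-5 + \left(-1 - 25\right)^{2}} = - \frac{4882}{-5 + \left(-26\right)^{2}} = - \frac{4882}{-5 + 676} = - \frac{4882}{671}$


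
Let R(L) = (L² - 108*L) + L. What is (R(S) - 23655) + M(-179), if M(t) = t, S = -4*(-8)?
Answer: -26234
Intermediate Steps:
S = 32
R(L) = L² - 107*L
(R(S) - 23655) + M(-179) = (32*(-107 + 32) - 23655) - 179 = (32*(-75) - 23655) - 179 = (-2400 - 23655) - 179 = -26055 - 179 = -26234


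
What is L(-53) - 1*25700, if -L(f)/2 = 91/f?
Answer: -1361918/53 ≈ -25697.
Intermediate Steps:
L(f) = -182/f
L(-53) - 1*25700 = -182/(-53) - 1*25700 = -182*(-1/53) - 25700 = 182/53 - 25700 = -1361918/53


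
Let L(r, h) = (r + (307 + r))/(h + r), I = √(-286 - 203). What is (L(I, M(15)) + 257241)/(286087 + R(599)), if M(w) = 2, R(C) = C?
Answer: 126821405/141336198 - 101*I*√489/47112066 ≈ 0.8973 - 4.7407e-5*I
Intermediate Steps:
I = I*√489 (I = √(-489) = I*√489 ≈ 22.113*I)
L(r, h) = (307 + 2*r)/(h + r)
(L(I, M(15)) + 257241)/(286087 + R(599)) = ((307 + 2*(I*√489))/(2 + I*√489) + 257241)/(286087 + 599) = ((307 + 2*I*√489)/(2 + I*√489) + 257241)/286686 = (257241 + (307 + 2*I*√489)/(2 + I*√489))*(1/286686) = 85747/95562 + (307 + 2*I*√489)/(286686*(2 + I*√489))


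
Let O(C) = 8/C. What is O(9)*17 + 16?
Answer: 280/9 ≈ 31.111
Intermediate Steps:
O(9)*17 + 16 = (8/9)*17 + 16 = 136/9 + 16 = 280/9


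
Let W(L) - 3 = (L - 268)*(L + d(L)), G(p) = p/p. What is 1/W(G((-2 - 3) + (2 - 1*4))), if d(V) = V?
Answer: -1/531 ≈ -0.0018832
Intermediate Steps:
G(p) = 1
W(L) = 3 + 2*L*(-268 + L) (W(L) = 3 + (L - 268)*(L + L) = 3 + (-268 + L)*(2*L) = 3 + 2*L*(-268 + L))
1/W(G((-2 - 3) + (2 - 1*4))) = 1/(3 - 536*1 + 2*1**2) = 1/(3 - 536 + 2*1) = 1/(3 - 536 + 2) = 1/(-531) = -1/531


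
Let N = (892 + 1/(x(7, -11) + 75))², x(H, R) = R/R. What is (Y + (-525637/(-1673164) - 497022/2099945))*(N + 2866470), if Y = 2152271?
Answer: 159958602503876443324979628153/20294278523660480 ≈ 7.8820e+12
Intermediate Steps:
x(H, R) = 1
N = 4595890849/5776 (N = (892 + 1/(1 + 75))² = (892 + 1/76)² = (67793/76)² = 4595890849/5776 ≈ 7.9569e+5)
(Y + (-525637/(-1673164) - 497022/2099945))*(N + 2866470) = (2152271 + (-525637/(-1673164) - 497022/2099945))*(4595890849/5776 + 2866470) = (2152271 + (-525637*(-1/1673164) - 497022*1/2099945))*(21152621569/5776) = (2152271 + (525637/1673164 - 497022/2099945))*(21152621569/5776) = (2152271 + 272209472357/3513552375980)*(21152621569/5776) = (7562117158012322937/3513552375980)*(21152621569/5776) = 159958602503876443324979628153/20294278523660480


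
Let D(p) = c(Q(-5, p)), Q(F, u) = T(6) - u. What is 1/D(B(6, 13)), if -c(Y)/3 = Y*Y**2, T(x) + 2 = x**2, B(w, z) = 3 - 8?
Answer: -1/177957 ≈ -5.6193e-6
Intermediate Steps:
B(w, z) = -5
T(x) = -2 + x**2
Q(F, u) = 34 - u (Q(F, u) = (-2 + 6**2) - u = (-2 + 36) - u = 34 - u)
c(Y) = -3*Y**3 (c(Y) = -3*Y*Y**2 = -3*Y**3)
D(p) = -3*(34 - p)**3
1/D(B(6, 13)) = 1/(3*(-34 - 5)**3) = 1/(3*(-39)**3) = 1/(3*(-59319)) = 1/(-177957) = -1/177957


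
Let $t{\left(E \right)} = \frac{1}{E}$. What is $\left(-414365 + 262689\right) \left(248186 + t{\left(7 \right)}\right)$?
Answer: $-37643881404$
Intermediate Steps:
$\left(-414365 + 262689\right) \left(248186 + t{\left(7 \right)}\right) = \left(-414365 + 262689\right) \left(248186 + \frac{1}{7}\right) = - 151676 \left(248186 + \frac{1}{7}\right) = \left(-151676\right) \frac{1737303}{7} = -37643881404$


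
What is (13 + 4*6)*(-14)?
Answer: -518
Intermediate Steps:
(13 + 4*6)*(-14) = (13 + 24)*(-14) = 37*(-14) = -518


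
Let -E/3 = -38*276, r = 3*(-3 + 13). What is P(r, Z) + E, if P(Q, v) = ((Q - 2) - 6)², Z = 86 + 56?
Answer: 31948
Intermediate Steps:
r = 30 (r = 3*10 = 30)
Z = 142
P(Q, v) = (-8 + Q)² (P(Q, v) = ((-2 + Q) - 6)² = (-8 + Q)²)
E = 31464 (E = -(-114)*276 = -3*(-10488) = 31464)
P(r, Z) + E = (-8 + 30)² + 31464 = 22² + 31464 = 484 + 31464 = 31948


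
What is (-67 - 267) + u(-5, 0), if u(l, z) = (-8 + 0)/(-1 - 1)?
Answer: -330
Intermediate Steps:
u(l, z) = 4 (u(l, z) = -8/(-2) = -8*(-1/2) = 4)
(-67 - 267) + u(-5, 0) = (-67 - 267) + 4 = -334 + 4 = -330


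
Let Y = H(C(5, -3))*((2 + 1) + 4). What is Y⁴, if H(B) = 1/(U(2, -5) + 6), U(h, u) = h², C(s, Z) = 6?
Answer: 2401/10000 ≈ 0.24010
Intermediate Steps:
H(B) = ⅒ (H(B) = 1/(2² + 6) = 1/(4 + 6) = 1/10 = ⅒)
Y = 7/10 (Y = ((2 + 1) + 4)/10 = (3 + 4)/10 = (⅒)*7 = 7/10 ≈ 0.70000)
Y⁴ = (7/10)⁴ = 2401/10000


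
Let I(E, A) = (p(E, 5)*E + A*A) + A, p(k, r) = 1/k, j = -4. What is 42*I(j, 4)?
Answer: 882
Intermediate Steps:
I(E, A) = 1 + A + A**2 (I(E, A) = (E/E + A*A) + A = (1 + A**2) + A = 1 + A + A**2)
42*I(j, 4) = 42*(1 + 4 + 4**2) = 42*(1 + 4 + 16) = 42*21 = 882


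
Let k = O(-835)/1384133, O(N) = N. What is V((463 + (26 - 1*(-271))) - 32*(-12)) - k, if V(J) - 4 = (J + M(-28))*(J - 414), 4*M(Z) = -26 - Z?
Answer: 1156427896872/1384133 ≈ 8.3549e+5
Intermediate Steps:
M(Z) = -13/2 - Z/4 (M(Z) = (-26 - Z)/4 = -13/2 - Z/4)
V(J) = 4 + (1/2 + J)*(-414 + J) (V(J) = 4 + (J + (-13/2 - 1/4*(-28)))*(J - 414) = 4 + (J + (-13/2 + 7))*(-414 + J) = 4 + (J + 1/2)*(-414 + J) = 4 + (1/2 + J)*(-414 + J))
k = -835/1384133 ≈ -0.00060327
V((463 + (26 - 1*(-271))) - 32*(-12)) - k = (-203 + ((463 + (26 - 1*(-271))) - 32*(-12))**2 - 827*((463 + (26 - 1*(-271))) - 32*(-12))/2) - 1*(-835/1384133) = (-203 + ((463 + (26 + 271)) + 384)**2 - 827*((463 + (26 + 271)) + 384)/2) + 835/1384133 = (-203 + ((463 + 297) + 384)**2 - 827*((463 + 297) + 384)/2) + 835/1384133 = (-203 + (760 + 384)**2 - 827*(760 + 384)/2) + 835/1384133 = (-203 + 1144**2 - 827/2*1144) + 835/1384133 = (-203 + 1308736 - 473044) + 835/1384133 = 835489 + 835/1384133 = 1156427896872/1384133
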